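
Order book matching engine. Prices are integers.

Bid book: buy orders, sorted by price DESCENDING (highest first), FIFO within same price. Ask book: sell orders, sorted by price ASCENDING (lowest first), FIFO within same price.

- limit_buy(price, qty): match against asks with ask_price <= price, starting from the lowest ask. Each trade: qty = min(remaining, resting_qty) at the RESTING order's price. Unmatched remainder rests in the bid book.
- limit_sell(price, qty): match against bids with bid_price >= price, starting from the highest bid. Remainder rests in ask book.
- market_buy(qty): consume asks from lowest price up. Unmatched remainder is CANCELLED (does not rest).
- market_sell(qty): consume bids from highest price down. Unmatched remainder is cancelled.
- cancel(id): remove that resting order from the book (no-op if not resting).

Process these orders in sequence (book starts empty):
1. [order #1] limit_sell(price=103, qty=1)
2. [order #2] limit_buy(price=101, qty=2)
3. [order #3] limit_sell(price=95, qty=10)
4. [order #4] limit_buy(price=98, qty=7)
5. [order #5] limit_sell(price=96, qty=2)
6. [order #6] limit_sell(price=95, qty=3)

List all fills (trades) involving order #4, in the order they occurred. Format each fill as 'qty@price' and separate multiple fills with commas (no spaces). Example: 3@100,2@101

Answer: 7@95

Derivation:
After op 1 [order #1] limit_sell(price=103, qty=1): fills=none; bids=[-] asks=[#1:1@103]
After op 2 [order #2] limit_buy(price=101, qty=2): fills=none; bids=[#2:2@101] asks=[#1:1@103]
After op 3 [order #3] limit_sell(price=95, qty=10): fills=#2x#3:2@101; bids=[-] asks=[#3:8@95 #1:1@103]
After op 4 [order #4] limit_buy(price=98, qty=7): fills=#4x#3:7@95; bids=[-] asks=[#3:1@95 #1:1@103]
After op 5 [order #5] limit_sell(price=96, qty=2): fills=none; bids=[-] asks=[#3:1@95 #5:2@96 #1:1@103]
After op 6 [order #6] limit_sell(price=95, qty=3): fills=none; bids=[-] asks=[#3:1@95 #6:3@95 #5:2@96 #1:1@103]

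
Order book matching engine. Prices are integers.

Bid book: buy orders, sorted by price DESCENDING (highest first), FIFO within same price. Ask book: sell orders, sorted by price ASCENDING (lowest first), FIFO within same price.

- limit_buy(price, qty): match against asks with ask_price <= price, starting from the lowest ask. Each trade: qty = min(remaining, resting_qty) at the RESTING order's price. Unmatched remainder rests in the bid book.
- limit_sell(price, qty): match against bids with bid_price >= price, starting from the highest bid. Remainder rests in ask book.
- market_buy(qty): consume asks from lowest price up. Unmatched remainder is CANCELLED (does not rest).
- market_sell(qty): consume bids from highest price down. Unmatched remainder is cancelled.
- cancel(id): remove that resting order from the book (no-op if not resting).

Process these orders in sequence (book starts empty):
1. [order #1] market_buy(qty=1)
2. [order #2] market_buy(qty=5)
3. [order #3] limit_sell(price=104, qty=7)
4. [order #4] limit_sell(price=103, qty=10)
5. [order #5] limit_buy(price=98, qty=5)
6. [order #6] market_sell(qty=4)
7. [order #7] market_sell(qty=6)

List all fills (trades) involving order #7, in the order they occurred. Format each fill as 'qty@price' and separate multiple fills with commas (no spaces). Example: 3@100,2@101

After op 1 [order #1] market_buy(qty=1): fills=none; bids=[-] asks=[-]
After op 2 [order #2] market_buy(qty=5): fills=none; bids=[-] asks=[-]
After op 3 [order #3] limit_sell(price=104, qty=7): fills=none; bids=[-] asks=[#3:7@104]
After op 4 [order #4] limit_sell(price=103, qty=10): fills=none; bids=[-] asks=[#4:10@103 #3:7@104]
After op 5 [order #5] limit_buy(price=98, qty=5): fills=none; bids=[#5:5@98] asks=[#4:10@103 #3:7@104]
After op 6 [order #6] market_sell(qty=4): fills=#5x#6:4@98; bids=[#5:1@98] asks=[#4:10@103 #3:7@104]
After op 7 [order #7] market_sell(qty=6): fills=#5x#7:1@98; bids=[-] asks=[#4:10@103 #3:7@104]

Answer: 1@98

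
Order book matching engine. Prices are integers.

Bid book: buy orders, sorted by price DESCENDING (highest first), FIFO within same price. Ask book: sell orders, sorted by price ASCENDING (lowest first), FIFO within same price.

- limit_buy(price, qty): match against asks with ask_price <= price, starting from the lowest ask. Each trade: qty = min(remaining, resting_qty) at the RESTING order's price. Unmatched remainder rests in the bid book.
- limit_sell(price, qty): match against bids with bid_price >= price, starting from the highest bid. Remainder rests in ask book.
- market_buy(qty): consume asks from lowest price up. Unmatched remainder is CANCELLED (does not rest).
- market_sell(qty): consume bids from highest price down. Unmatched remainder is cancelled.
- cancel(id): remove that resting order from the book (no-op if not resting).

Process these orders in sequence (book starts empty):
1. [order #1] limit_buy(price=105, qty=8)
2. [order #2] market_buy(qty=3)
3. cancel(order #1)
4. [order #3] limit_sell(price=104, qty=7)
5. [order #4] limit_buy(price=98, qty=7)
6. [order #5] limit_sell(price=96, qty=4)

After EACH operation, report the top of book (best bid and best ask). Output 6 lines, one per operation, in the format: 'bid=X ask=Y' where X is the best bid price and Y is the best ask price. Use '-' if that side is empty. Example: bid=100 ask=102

After op 1 [order #1] limit_buy(price=105, qty=8): fills=none; bids=[#1:8@105] asks=[-]
After op 2 [order #2] market_buy(qty=3): fills=none; bids=[#1:8@105] asks=[-]
After op 3 cancel(order #1): fills=none; bids=[-] asks=[-]
After op 4 [order #3] limit_sell(price=104, qty=7): fills=none; bids=[-] asks=[#3:7@104]
After op 5 [order #4] limit_buy(price=98, qty=7): fills=none; bids=[#4:7@98] asks=[#3:7@104]
After op 6 [order #5] limit_sell(price=96, qty=4): fills=#4x#5:4@98; bids=[#4:3@98] asks=[#3:7@104]

Answer: bid=105 ask=-
bid=105 ask=-
bid=- ask=-
bid=- ask=104
bid=98 ask=104
bid=98 ask=104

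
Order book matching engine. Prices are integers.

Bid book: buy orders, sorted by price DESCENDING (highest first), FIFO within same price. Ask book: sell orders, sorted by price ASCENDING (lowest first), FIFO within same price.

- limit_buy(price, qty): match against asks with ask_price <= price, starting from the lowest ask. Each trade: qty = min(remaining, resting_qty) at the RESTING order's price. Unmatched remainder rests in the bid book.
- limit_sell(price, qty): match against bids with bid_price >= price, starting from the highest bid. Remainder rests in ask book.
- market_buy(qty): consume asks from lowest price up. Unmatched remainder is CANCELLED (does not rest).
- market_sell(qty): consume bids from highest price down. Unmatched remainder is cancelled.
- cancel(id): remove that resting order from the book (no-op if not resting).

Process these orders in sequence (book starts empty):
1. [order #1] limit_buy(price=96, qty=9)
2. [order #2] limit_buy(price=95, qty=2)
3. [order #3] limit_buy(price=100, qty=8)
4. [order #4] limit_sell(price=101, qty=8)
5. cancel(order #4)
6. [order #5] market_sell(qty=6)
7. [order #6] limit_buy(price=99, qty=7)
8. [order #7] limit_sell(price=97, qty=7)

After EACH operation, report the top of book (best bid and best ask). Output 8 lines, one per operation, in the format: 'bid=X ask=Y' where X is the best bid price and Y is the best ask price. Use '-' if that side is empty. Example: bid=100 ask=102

Answer: bid=96 ask=-
bid=96 ask=-
bid=100 ask=-
bid=100 ask=101
bid=100 ask=-
bid=100 ask=-
bid=100 ask=-
bid=99 ask=-

Derivation:
After op 1 [order #1] limit_buy(price=96, qty=9): fills=none; bids=[#1:9@96] asks=[-]
After op 2 [order #2] limit_buy(price=95, qty=2): fills=none; bids=[#1:9@96 #2:2@95] asks=[-]
After op 3 [order #3] limit_buy(price=100, qty=8): fills=none; bids=[#3:8@100 #1:9@96 #2:2@95] asks=[-]
After op 4 [order #4] limit_sell(price=101, qty=8): fills=none; bids=[#3:8@100 #1:9@96 #2:2@95] asks=[#4:8@101]
After op 5 cancel(order #4): fills=none; bids=[#3:8@100 #1:9@96 #2:2@95] asks=[-]
After op 6 [order #5] market_sell(qty=6): fills=#3x#5:6@100; bids=[#3:2@100 #1:9@96 #2:2@95] asks=[-]
After op 7 [order #6] limit_buy(price=99, qty=7): fills=none; bids=[#3:2@100 #6:7@99 #1:9@96 #2:2@95] asks=[-]
After op 8 [order #7] limit_sell(price=97, qty=7): fills=#3x#7:2@100 #6x#7:5@99; bids=[#6:2@99 #1:9@96 #2:2@95] asks=[-]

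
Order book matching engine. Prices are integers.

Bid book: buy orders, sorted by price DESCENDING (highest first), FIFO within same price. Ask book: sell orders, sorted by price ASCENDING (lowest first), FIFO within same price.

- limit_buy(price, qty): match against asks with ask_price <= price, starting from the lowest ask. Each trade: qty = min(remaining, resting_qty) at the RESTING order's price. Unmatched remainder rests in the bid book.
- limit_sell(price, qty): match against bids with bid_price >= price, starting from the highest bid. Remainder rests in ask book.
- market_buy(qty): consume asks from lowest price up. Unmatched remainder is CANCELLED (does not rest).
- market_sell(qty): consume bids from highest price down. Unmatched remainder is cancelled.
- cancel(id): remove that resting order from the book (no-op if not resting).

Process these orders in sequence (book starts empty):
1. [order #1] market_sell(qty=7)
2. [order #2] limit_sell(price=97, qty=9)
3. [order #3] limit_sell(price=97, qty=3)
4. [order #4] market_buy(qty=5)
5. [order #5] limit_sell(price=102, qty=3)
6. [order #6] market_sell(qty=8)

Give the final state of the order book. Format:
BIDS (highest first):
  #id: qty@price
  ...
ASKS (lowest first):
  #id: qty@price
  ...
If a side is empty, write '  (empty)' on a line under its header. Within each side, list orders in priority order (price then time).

Answer: BIDS (highest first):
  (empty)
ASKS (lowest first):
  #2: 4@97
  #3: 3@97
  #5: 3@102

Derivation:
After op 1 [order #1] market_sell(qty=7): fills=none; bids=[-] asks=[-]
After op 2 [order #2] limit_sell(price=97, qty=9): fills=none; bids=[-] asks=[#2:9@97]
After op 3 [order #3] limit_sell(price=97, qty=3): fills=none; bids=[-] asks=[#2:9@97 #3:3@97]
After op 4 [order #4] market_buy(qty=5): fills=#4x#2:5@97; bids=[-] asks=[#2:4@97 #3:3@97]
After op 5 [order #5] limit_sell(price=102, qty=3): fills=none; bids=[-] asks=[#2:4@97 #3:3@97 #5:3@102]
After op 6 [order #6] market_sell(qty=8): fills=none; bids=[-] asks=[#2:4@97 #3:3@97 #5:3@102]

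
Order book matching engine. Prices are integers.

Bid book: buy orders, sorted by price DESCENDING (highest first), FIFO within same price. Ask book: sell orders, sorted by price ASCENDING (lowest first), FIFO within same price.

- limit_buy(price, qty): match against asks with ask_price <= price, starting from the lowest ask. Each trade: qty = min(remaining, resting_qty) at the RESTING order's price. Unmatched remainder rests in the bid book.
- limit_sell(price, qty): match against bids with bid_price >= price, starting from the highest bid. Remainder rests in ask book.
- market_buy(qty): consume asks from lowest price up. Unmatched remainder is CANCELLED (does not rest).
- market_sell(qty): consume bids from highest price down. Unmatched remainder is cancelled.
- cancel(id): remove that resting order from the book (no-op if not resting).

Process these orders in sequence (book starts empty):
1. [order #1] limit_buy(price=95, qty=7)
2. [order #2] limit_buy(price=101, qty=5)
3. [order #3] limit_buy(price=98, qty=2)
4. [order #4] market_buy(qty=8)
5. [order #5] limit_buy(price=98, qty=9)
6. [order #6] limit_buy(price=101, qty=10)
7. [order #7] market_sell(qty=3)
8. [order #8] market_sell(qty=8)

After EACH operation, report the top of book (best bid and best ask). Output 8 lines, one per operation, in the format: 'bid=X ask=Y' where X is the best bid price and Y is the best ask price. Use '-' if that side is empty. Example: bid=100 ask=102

Answer: bid=95 ask=-
bid=101 ask=-
bid=101 ask=-
bid=101 ask=-
bid=101 ask=-
bid=101 ask=-
bid=101 ask=-
bid=101 ask=-

Derivation:
After op 1 [order #1] limit_buy(price=95, qty=7): fills=none; bids=[#1:7@95] asks=[-]
After op 2 [order #2] limit_buy(price=101, qty=5): fills=none; bids=[#2:5@101 #1:7@95] asks=[-]
After op 3 [order #3] limit_buy(price=98, qty=2): fills=none; bids=[#2:5@101 #3:2@98 #1:7@95] asks=[-]
After op 4 [order #4] market_buy(qty=8): fills=none; bids=[#2:5@101 #3:2@98 #1:7@95] asks=[-]
After op 5 [order #5] limit_buy(price=98, qty=9): fills=none; bids=[#2:5@101 #3:2@98 #5:9@98 #1:7@95] asks=[-]
After op 6 [order #6] limit_buy(price=101, qty=10): fills=none; bids=[#2:5@101 #6:10@101 #3:2@98 #5:9@98 #1:7@95] asks=[-]
After op 7 [order #7] market_sell(qty=3): fills=#2x#7:3@101; bids=[#2:2@101 #6:10@101 #3:2@98 #5:9@98 #1:7@95] asks=[-]
After op 8 [order #8] market_sell(qty=8): fills=#2x#8:2@101 #6x#8:6@101; bids=[#6:4@101 #3:2@98 #5:9@98 #1:7@95] asks=[-]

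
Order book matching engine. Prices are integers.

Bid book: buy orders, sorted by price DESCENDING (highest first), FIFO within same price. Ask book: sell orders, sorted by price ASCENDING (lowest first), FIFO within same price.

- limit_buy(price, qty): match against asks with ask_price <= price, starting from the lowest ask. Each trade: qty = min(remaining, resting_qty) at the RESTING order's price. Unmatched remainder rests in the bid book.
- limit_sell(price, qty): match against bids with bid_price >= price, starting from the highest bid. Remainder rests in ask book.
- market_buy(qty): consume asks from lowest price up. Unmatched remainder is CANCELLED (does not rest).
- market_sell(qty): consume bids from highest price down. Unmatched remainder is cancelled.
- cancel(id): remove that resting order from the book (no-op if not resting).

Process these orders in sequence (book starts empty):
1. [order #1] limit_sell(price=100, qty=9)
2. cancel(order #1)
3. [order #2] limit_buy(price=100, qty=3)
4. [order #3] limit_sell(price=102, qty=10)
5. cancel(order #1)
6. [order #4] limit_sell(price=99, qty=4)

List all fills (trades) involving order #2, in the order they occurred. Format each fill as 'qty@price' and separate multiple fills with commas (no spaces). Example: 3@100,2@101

Answer: 3@100

Derivation:
After op 1 [order #1] limit_sell(price=100, qty=9): fills=none; bids=[-] asks=[#1:9@100]
After op 2 cancel(order #1): fills=none; bids=[-] asks=[-]
After op 3 [order #2] limit_buy(price=100, qty=3): fills=none; bids=[#2:3@100] asks=[-]
After op 4 [order #3] limit_sell(price=102, qty=10): fills=none; bids=[#2:3@100] asks=[#3:10@102]
After op 5 cancel(order #1): fills=none; bids=[#2:3@100] asks=[#3:10@102]
After op 6 [order #4] limit_sell(price=99, qty=4): fills=#2x#4:3@100; bids=[-] asks=[#4:1@99 #3:10@102]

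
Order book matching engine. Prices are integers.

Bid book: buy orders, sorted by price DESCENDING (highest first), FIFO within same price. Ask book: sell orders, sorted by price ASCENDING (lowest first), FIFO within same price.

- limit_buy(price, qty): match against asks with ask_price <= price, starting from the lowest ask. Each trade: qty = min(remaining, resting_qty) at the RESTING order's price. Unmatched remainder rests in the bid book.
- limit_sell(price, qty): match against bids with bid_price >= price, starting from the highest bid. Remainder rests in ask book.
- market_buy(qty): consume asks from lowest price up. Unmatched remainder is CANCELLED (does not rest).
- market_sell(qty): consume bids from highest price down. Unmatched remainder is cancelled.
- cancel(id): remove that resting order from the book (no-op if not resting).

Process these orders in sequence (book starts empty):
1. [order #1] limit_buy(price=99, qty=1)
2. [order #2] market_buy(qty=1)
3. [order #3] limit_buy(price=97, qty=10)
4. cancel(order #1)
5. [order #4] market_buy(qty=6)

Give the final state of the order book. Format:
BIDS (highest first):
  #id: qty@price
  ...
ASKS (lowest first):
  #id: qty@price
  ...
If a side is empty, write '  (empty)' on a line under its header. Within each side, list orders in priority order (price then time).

After op 1 [order #1] limit_buy(price=99, qty=1): fills=none; bids=[#1:1@99] asks=[-]
After op 2 [order #2] market_buy(qty=1): fills=none; bids=[#1:1@99] asks=[-]
After op 3 [order #3] limit_buy(price=97, qty=10): fills=none; bids=[#1:1@99 #3:10@97] asks=[-]
After op 4 cancel(order #1): fills=none; bids=[#3:10@97] asks=[-]
After op 5 [order #4] market_buy(qty=6): fills=none; bids=[#3:10@97] asks=[-]

Answer: BIDS (highest first):
  #3: 10@97
ASKS (lowest first):
  (empty)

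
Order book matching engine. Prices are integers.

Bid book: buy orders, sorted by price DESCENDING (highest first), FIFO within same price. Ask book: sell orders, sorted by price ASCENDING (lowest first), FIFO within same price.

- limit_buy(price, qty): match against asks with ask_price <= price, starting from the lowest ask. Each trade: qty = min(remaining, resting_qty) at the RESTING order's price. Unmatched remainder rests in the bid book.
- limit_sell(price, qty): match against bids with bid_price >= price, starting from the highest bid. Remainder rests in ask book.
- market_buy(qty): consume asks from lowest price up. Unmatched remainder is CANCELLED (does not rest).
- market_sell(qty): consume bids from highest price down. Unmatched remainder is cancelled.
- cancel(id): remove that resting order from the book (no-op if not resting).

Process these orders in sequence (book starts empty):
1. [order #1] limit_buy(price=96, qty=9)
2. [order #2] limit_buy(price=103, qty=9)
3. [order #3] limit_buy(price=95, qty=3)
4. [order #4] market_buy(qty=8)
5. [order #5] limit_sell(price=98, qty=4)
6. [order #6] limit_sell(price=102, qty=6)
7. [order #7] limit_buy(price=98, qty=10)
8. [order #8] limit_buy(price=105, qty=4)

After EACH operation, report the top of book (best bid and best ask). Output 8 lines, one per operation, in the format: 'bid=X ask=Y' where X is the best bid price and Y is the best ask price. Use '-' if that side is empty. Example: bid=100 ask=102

Answer: bid=96 ask=-
bid=103 ask=-
bid=103 ask=-
bid=103 ask=-
bid=103 ask=-
bid=96 ask=102
bid=98 ask=102
bid=105 ask=-

Derivation:
After op 1 [order #1] limit_buy(price=96, qty=9): fills=none; bids=[#1:9@96] asks=[-]
After op 2 [order #2] limit_buy(price=103, qty=9): fills=none; bids=[#2:9@103 #1:9@96] asks=[-]
After op 3 [order #3] limit_buy(price=95, qty=3): fills=none; bids=[#2:9@103 #1:9@96 #3:3@95] asks=[-]
After op 4 [order #4] market_buy(qty=8): fills=none; bids=[#2:9@103 #1:9@96 #3:3@95] asks=[-]
After op 5 [order #5] limit_sell(price=98, qty=4): fills=#2x#5:4@103; bids=[#2:5@103 #1:9@96 #3:3@95] asks=[-]
After op 6 [order #6] limit_sell(price=102, qty=6): fills=#2x#6:5@103; bids=[#1:9@96 #3:3@95] asks=[#6:1@102]
After op 7 [order #7] limit_buy(price=98, qty=10): fills=none; bids=[#7:10@98 #1:9@96 #3:3@95] asks=[#6:1@102]
After op 8 [order #8] limit_buy(price=105, qty=4): fills=#8x#6:1@102; bids=[#8:3@105 #7:10@98 #1:9@96 #3:3@95] asks=[-]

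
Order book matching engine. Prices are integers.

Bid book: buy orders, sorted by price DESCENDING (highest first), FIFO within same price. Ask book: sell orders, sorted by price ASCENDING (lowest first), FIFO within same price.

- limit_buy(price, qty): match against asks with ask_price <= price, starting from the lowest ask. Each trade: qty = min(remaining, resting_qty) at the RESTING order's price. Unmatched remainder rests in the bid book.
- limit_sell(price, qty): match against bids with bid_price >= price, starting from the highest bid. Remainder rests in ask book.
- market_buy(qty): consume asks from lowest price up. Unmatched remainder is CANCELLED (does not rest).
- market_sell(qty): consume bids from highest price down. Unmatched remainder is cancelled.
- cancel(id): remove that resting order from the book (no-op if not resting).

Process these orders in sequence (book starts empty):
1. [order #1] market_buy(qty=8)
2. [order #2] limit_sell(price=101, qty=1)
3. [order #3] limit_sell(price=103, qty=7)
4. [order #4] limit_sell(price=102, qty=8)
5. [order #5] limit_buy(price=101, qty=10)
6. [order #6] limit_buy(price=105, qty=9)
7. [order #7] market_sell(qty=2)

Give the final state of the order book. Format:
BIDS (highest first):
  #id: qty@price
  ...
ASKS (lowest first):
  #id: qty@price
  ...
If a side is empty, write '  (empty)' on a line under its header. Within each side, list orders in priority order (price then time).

After op 1 [order #1] market_buy(qty=8): fills=none; bids=[-] asks=[-]
After op 2 [order #2] limit_sell(price=101, qty=1): fills=none; bids=[-] asks=[#2:1@101]
After op 3 [order #3] limit_sell(price=103, qty=7): fills=none; bids=[-] asks=[#2:1@101 #3:7@103]
After op 4 [order #4] limit_sell(price=102, qty=8): fills=none; bids=[-] asks=[#2:1@101 #4:8@102 #3:7@103]
After op 5 [order #5] limit_buy(price=101, qty=10): fills=#5x#2:1@101; bids=[#5:9@101] asks=[#4:8@102 #3:7@103]
After op 6 [order #6] limit_buy(price=105, qty=9): fills=#6x#4:8@102 #6x#3:1@103; bids=[#5:9@101] asks=[#3:6@103]
After op 7 [order #7] market_sell(qty=2): fills=#5x#7:2@101; bids=[#5:7@101] asks=[#3:6@103]

Answer: BIDS (highest first):
  #5: 7@101
ASKS (lowest first):
  #3: 6@103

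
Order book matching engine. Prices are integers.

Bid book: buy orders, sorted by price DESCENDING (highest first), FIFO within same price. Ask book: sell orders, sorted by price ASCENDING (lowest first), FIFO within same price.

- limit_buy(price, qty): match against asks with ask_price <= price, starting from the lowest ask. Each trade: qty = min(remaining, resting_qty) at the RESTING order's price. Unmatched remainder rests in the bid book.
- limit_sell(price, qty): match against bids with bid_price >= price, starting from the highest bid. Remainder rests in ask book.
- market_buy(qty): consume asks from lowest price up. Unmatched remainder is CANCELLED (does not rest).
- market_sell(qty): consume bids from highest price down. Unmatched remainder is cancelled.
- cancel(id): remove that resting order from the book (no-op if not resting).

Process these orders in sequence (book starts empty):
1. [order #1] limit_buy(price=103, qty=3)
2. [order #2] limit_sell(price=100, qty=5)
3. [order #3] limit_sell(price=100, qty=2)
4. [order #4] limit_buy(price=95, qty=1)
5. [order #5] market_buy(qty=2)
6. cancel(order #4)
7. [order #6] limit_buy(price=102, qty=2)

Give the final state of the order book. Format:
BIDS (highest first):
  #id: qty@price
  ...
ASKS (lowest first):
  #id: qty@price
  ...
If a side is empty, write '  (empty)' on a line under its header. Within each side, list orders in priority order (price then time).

Answer: BIDS (highest first):
  (empty)
ASKS (lowest first):
  (empty)

Derivation:
After op 1 [order #1] limit_buy(price=103, qty=3): fills=none; bids=[#1:3@103] asks=[-]
After op 2 [order #2] limit_sell(price=100, qty=5): fills=#1x#2:3@103; bids=[-] asks=[#2:2@100]
After op 3 [order #3] limit_sell(price=100, qty=2): fills=none; bids=[-] asks=[#2:2@100 #3:2@100]
After op 4 [order #4] limit_buy(price=95, qty=1): fills=none; bids=[#4:1@95] asks=[#2:2@100 #3:2@100]
After op 5 [order #5] market_buy(qty=2): fills=#5x#2:2@100; bids=[#4:1@95] asks=[#3:2@100]
After op 6 cancel(order #4): fills=none; bids=[-] asks=[#3:2@100]
After op 7 [order #6] limit_buy(price=102, qty=2): fills=#6x#3:2@100; bids=[-] asks=[-]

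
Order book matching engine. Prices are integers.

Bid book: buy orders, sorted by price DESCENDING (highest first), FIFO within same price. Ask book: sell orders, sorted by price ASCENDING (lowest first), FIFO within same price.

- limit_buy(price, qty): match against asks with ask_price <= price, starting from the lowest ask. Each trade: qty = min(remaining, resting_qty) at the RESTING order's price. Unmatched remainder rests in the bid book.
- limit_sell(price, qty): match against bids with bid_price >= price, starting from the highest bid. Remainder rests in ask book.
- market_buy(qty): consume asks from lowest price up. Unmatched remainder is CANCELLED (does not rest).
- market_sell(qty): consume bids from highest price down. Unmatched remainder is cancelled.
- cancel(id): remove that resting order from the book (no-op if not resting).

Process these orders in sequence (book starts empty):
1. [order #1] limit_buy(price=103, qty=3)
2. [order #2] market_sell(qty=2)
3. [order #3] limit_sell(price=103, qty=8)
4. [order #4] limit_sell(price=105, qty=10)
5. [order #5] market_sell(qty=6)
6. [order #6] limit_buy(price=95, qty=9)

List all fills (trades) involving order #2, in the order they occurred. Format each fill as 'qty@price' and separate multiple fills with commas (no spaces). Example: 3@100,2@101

Answer: 2@103

Derivation:
After op 1 [order #1] limit_buy(price=103, qty=3): fills=none; bids=[#1:3@103] asks=[-]
After op 2 [order #2] market_sell(qty=2): fills=#1x#2:2@103; bids=[#1:1@103] asks=[-]
After op 3 [order #3] limit_sell(price=103, qty=8): fills=#1x#3:1@103; bids=[-] asks=[#3:7@103]
After op 4 [order #4] limit_sell(price=105, qty=10): fills=none; bids=[-] asks=[#3:7@103 #4:10@105]
After op 5 [order #5] market_sell(qty=6): fills=none; bids=[-] asks=[#3:7@103 #4:10@105]
After op 6 [order #6] limit_buy(price=95, qty=9): fills=none; bids=[#6:9@95] asks=[#3:7@103 #4:10@105]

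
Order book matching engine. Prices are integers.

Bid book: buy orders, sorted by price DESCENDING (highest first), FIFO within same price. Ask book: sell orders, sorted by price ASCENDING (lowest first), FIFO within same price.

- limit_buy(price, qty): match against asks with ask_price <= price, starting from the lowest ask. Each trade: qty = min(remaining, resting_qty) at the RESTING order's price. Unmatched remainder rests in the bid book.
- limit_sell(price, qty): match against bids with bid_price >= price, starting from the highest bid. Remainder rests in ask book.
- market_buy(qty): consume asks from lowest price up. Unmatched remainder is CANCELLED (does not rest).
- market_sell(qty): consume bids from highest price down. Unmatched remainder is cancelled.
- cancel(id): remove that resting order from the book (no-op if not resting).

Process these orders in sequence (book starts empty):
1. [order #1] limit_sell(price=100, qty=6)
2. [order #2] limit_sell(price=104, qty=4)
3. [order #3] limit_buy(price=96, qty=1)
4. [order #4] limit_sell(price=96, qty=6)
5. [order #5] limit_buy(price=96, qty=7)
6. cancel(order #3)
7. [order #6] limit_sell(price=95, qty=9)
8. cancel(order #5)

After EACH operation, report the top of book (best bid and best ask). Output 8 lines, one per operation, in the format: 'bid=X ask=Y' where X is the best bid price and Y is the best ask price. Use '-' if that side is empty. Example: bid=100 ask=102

Answer: bid=- ask=100
bid=- ask=100
bid=96 ask=100
bid=- ask=96
bid=96 ask=100
bid=96 ask=100
bid=- ask=95
bid=- ask=95

Derivation:
After op 1 [order #1] limit_sell(price=100, qty=6): fills=none; bids=[-] asks=[#1:6@100]
After op 2 [order #2] limit_sell(price=104, qty=4): fills=none; bids=[-] asks=[#1:6@100 #2:4@104]
After op 3 [order #3] limit_buy(price=96, qty=1): fills=none; bids=[#3:1@96] asks=[#1:6@100 #2:4@104]
After op 4 [order #4] limit_sell(price=96, qty=6): fills=#3x#4:1@96; bids=[-] asks=[#4:5@96 #1:6@100 #2:4@104]
After op 5 [order #5] limit_buy(price=96, qty=7): fills=#5x#4:5@96; bids=[#5:2@96] asks=[#1:6@100 #2:4@104]
After op 6 cancel(order #3): fills=none; bids=[#5:2@96] asks=[#1:6@100 #2:4@104]
After op 7 [order #6] limit_sell(price=95, qty=9): fills=#5x#6:2@96; bids=[-] asks=[#6:7@95 #1:6@100 #2:4@104]
After op 8 cancel(order #5): fills=none; bids=[-] asks=[#6:7@95 #1:6@100 #2:4@104]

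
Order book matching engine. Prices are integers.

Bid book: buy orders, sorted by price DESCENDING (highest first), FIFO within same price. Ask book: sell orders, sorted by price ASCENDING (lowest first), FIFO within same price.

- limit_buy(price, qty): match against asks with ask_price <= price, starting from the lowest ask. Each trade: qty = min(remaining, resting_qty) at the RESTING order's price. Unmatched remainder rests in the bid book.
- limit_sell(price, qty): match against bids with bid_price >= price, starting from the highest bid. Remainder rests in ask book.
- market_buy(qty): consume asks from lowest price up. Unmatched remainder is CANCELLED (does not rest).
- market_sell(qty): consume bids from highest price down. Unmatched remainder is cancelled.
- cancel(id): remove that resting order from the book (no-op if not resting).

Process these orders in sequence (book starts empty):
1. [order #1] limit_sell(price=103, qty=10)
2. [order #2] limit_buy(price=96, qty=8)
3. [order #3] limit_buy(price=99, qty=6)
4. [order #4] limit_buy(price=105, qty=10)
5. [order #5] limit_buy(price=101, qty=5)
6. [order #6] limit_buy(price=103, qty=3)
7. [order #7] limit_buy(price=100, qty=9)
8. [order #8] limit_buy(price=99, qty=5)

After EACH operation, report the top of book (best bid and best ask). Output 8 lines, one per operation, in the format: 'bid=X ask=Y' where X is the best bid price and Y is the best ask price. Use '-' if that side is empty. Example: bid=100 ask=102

After op 1 [order #1] limit_sell(price=103, qty=10): fills=none; bids=[-] asks=[#1:10@103]
After op 2 [order #2] limit_buy(price=96, qty=8): fills=none; bids=[#2:8@96] asks=[#1:10@103]
After op 3 [order #3] limit_buy(price=99, qty=6): fills=none; bids=[#3:6@99 #2:8@96] asks=[#1:10@103]
After op 4 [order #4] limit_buy(price=105, qty=10): fills=#4x#1:10@103; bids=[#3:6@99 #2:8@96] asks=[-]
After op 5 [order #5] limit_buy(price=101, qty=5): fills=none; bids=[#5:5@101 #3:6@99 #2:8@96] asks=[-]
After op 6 [order #6] limit_buy(price=103, qty=3): fills=none; bids=[#6:3@103 #5:5@101 #3:6@99 #2:8@96] asks=[-]
After op 7 [order #7] limit_buy(price=100, qty=9): fills=none; bids=[#6:3@103 #5:5@101 #7:9@100 #3:6@99 #2:8@96] asks=[-]
After op 8 [order #8] limit_buy(price=99, qty=5): fills=none; bids=[#6:3@103 #5:5@101 #7:9@100 #3:6@99 #8:5@99 #2:8@96] asks=[-]

Answer: bid=- ask=103
bid=96 ask=103
bid=99 ask=103
bid=99 ask=-
bid=101 ask=-
bid=103 ask=-
bid=103 ask=-
bid=103 ask=-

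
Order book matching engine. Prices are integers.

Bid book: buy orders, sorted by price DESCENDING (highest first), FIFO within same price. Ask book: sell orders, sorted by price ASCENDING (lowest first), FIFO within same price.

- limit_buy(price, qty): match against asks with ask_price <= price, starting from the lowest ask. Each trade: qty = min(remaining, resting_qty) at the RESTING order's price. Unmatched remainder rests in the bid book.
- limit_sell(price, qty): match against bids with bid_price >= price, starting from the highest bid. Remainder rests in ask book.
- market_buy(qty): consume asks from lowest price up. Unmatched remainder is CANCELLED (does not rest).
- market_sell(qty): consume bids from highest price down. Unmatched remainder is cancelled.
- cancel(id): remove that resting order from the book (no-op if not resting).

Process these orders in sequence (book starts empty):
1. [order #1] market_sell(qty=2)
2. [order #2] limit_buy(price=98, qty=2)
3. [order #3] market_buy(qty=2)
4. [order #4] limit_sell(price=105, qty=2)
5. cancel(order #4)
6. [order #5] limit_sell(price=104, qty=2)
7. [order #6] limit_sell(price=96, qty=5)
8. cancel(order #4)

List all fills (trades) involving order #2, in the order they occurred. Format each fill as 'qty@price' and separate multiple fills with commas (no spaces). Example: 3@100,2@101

After op 1 [order #1] market_sell(qty=2): fills=none; bids=[-] asks=[-]
After op 2 [order #2] limit_buy(price=98, qty=2): fills=none; bids=[#2:2@98] asks=[-]
After op 3 [order #3] market_buy(qty=2): fills=none; bids=[#2:2@98] asks=[-]
After op 4 [order #4] limit_sell(price=105, qty=2): fills=none; bids=[#2:2@98] asks=[#4:2@105]
After op 5 cancel(order #4): fills=none; bids=[#2:2@98] asks=[-]
After op 6 [order #5] limit_sell(price=104, qty=2): fills=none; bids=[#2:2@98] asks=[#5:2@104]
After op 7 [order #6] limit_sell(price=96, qty=5): fills=#2x#6:2@98; bids=[-] asks=[#6:3@96 #5:2@104]
After op 8 cancel(order #4): fills=none; bids=[-] asks=[#6:3@96 #5:2@104]

Answer: 2@98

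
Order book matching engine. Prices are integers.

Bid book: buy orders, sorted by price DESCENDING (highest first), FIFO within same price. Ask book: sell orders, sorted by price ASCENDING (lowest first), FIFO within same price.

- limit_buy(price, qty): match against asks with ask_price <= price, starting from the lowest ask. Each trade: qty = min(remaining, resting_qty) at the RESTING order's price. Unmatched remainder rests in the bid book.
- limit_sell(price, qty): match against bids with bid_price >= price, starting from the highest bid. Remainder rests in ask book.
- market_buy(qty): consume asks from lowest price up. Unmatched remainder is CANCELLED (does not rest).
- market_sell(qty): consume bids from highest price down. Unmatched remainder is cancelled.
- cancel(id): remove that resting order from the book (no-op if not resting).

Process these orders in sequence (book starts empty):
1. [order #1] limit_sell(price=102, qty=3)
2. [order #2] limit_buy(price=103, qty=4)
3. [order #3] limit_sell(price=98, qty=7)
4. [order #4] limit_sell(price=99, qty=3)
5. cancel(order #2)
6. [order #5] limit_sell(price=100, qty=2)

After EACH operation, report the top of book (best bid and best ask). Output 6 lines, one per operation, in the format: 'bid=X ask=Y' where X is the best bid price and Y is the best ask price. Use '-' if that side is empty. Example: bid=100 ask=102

After op 1 [order #1] limit_sell(price=102, qty=3): fills=none; bids=[-] asks=[#1:3@102]
After op 2 [order #2] limit_buy(price=103, qty=4): fills=#2x#1:3@102; bids=[#2:1@103] asks=[-]
After op 3 [order #3] limit_sell(price=98, qty=7): fills=#2x#3:1@103; bids=[-] asks=[#3:6@98]
After op 4 [order #4] limit_sell(price=99, qty=3): fills=none; bids=[-] asks=[#3:6@98 #4:3@99]
After op 5 cancel(order #2): fills=none; bids=[-] asks=[#3:6@98 #4:3@99]
After op 6 [order #5] limit_sell(price=100, qty=2): fills=none; bids=[-] asks=[#3:6@98 #4:3@99 #5:2@100]

Answer: bid=- ask=102
bid=103 ask=-
bid=- ask=98
bid=- ask=98
bid=- ask=98
bid=- ask=98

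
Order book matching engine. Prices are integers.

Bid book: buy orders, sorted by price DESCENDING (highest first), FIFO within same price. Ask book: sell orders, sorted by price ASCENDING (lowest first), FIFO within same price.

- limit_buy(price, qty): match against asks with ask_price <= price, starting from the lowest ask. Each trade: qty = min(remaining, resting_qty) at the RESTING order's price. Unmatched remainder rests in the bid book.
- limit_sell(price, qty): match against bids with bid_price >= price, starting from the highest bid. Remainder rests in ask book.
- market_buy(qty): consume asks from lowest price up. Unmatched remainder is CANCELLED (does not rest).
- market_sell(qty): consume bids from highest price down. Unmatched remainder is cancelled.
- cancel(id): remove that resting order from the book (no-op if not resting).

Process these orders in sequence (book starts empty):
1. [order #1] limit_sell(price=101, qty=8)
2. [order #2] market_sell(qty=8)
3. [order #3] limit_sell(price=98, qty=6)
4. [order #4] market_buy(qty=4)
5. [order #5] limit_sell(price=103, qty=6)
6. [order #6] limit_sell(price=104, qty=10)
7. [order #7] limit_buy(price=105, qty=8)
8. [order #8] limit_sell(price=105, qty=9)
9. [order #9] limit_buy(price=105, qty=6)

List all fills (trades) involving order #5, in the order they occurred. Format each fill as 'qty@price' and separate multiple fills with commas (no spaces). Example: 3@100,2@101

After op 1 [order #1] limit_sell(price=101, qty=8): fills=none; bids=[-] asks=[#1:8@101]
After op 2 [order #2] market_sell(qty=8): fills=none; bids=[-] asks=[#1:8@101]
After op 3 [order #3] limit_sell(price=98, qty=6): fills=none; bids=[-] asks=[#3:6@98 #1:8@101]
After op 4 [order #4] market_buy(qty=4): fills=#4x#3:4@98; bids=[-] asks=[#3:2@98 #1:8@101]
After op 5 [order #5] limit_sell(price=103, qty=6): fills=none; bids=[-] asks=[#3:2@98 #1:8@101 #5:6@103]
After op 6 [order #6] limit_sell(price=104, qty=10): fills=none; bids=[-] asks=[#3:2@98 #1:8@101 #5:6@103 #6:10@104]
After op 7 [order #7] limit_buy(price=105, qty=8): fills=#7x#3:2@98 #7x#1:6@101; bids=[-] asks=[#1:2@101 #5:6@103 #6:10@104]
After op 8 [order #8] limit_sell(price=105, qty=9): fills=none; bids=[-] asks=[#1:2@101 #5:6@103 #6:10@104 #8:9@105]
After op 9 [order #9] limit_buy(price=105, qty=6): fills=#9x#1:2@101 #9x#5:4@103; bids=[-] asks=[#5:2@103 #6:10@104 #8:9@105]

Answer: 4@103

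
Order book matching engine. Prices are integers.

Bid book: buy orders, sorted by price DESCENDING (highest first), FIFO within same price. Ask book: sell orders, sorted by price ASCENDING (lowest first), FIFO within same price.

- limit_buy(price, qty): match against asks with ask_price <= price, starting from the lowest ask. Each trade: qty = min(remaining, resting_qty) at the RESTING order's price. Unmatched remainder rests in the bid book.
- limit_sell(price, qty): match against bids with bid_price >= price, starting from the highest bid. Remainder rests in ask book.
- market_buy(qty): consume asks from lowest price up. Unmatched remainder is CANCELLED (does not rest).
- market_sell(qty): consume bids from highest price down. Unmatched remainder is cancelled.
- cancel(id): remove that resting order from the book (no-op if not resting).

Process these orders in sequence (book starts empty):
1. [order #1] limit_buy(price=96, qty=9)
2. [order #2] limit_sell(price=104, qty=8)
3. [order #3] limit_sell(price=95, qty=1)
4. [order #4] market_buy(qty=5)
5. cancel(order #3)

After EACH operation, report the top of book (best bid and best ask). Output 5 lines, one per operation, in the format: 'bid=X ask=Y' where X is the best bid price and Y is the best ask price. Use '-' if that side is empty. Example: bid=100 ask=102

After op 1 [order #1] limit_buy(price=96, qty=9): fills=none; bids=[#1:9@96] asks=[-]
After op 2 [order #2] limit_sell(price=104, qty=8): fills=none; bids=[#1:9@96] asks=[#2:8@104]
After op 3 [order #3] limit_sell(price=95, qty=1): fills=#1x#3:1@96; bids=[#1:8@96] asks=[#2:8@104]
After op 4 [order #4] market_buy(qty=5): fills=#4x#2:5@104; bids=[#1:8@96] asks=[#2:3@104]
After op 5 cancel(order #3): fills=none; bids=[#1:8@96] asks=[#2:3@104]

Answer: bid=96 ask=-
bid=96 ask=104
bid=96 ask=104
bid=96 ask=104
bid=96 ask=104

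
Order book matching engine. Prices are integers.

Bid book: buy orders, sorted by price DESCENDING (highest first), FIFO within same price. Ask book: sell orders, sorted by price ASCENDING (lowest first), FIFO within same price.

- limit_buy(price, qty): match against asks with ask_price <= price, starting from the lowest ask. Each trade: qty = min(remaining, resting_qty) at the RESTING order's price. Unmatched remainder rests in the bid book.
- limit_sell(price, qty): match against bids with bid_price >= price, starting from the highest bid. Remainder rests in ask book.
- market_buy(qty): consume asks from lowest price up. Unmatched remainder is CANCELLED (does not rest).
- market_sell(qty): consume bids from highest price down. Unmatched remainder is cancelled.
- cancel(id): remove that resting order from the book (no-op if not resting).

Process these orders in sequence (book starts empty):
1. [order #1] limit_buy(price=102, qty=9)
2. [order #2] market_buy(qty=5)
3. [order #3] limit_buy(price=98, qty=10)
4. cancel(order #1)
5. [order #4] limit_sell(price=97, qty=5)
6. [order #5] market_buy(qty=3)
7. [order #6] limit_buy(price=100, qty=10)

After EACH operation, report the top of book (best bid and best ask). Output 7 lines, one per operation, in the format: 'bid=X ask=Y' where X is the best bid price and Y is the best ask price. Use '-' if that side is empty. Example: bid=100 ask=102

After op 1 [order #1] limit_buy(price=102, qty=9): fills=none; bids=[#1:9@102] asks=[-]
After op 2 [order #2] market_buy(qty=5): fills=none; bids=[#1:9@102] asks=[-]
After op 3 [order #3] limit_buy(price=98, qty=10): fills=none; bids=[#1:9@102 #3:10@98] asks=[-]
After op 4 cancel(order #1): fills=none; bids=[#3:10@98] asks=[-]
After op 5 [order #4] limit_sell(price=97, qty=5): fills=#3x#4:5@98; bids=[#3:5@98] asks=[-]
After op 6 [order #5] market_buy(qty=3): fills=none; bids=[#3:5@98] asks=[-]
After op 7 [order #6] limit_buy(price=100, qty=10): fills=none; bids=[#6:10@100 #3:5@98] asks=[-]

Answer: bid=102 ask=-
bid=102 ask=-
bid=102 ask=-
bid=98 ask=-
bid=98 ask=-
bid=98 ask=-
bid=100 ask=-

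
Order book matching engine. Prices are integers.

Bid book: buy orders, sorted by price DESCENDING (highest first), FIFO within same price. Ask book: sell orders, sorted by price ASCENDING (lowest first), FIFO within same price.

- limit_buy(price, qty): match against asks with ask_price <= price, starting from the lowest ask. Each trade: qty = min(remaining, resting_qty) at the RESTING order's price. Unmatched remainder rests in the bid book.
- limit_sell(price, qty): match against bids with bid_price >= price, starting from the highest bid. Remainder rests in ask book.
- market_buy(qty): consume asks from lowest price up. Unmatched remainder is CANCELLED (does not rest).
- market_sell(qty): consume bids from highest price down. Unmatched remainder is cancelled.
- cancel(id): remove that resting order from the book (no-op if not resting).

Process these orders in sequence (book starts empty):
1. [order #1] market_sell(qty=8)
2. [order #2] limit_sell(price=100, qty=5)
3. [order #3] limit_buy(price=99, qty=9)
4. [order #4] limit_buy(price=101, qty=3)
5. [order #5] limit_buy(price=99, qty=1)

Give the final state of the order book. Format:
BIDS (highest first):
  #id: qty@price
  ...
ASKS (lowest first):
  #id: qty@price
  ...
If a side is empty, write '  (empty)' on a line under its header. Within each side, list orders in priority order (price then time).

After op 1 [order #1] market_sell(qty=8): fills=none; bids=[-] asks=[-]
After op 2 [order #2] limit_sell(price=100, qty=5): fills=none; bids=[-] asks=[#2:5@100]
After op 3 [order #3] limit_buy(price=99, qty=9): fills=none; bids=[#3:9@99] asks=[#2:5@100]
After op 4 [order #4] limit_buy(price=101, qty=3): fills=#4x#2:3@100; bids=[#3:9@99] asks=[#2:2@100]
After op 5 [order #5] limit_buy(price=99, qty=1): fills=none; bids=[#3:9@99 #5:1@99] asks=[#2:2@100]

Answer: BIDS (highest first):
  #3: 9@99
  #5: 1@99
ASKS (lowest first):
  #2: 2@100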